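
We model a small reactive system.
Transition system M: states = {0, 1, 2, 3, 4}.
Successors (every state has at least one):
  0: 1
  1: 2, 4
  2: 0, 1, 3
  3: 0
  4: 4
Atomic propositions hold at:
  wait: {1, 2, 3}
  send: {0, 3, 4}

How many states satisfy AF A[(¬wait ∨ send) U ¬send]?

Sat(¬wait) = {0, 4}
Sat(¬wait ∨ send) = {0, 3, 4}
Sat(¬send) = {1, 2}
A[(¬wait ∨ send) U ¬send]: least fixpoint, start Z0 = Sat(¬send) = {1, 2}, add states in Sat(¬wait ∨ send) with every successor in Z. Z1 = {0, 1, 2}; Z2 = {0, 1, 2, 3}; fixed.
Sat(A[(¬wait ∨ send) U ¬send]) = {0, 1, 2, 3}
AF A[(¬wait ∨ send) U ¬send]: least fixpoint, start Z0 = {0, 1, 2, 3}, add states with every successor in Z. Already a fixed point.
Sat(AF A[(¬wait ∨ send) U ¬send]) = {0, 1, 2, 3}
|Sat(AF A[(¬wait ∨ send) U ¬send])| = |{0, 1, 2, 3}| = 4.

4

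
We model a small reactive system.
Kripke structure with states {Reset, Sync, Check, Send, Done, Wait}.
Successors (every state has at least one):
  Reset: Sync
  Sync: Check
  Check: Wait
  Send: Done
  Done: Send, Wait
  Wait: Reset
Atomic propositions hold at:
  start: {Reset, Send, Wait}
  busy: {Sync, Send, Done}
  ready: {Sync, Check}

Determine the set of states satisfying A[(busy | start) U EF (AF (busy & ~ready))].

Sat(busy | start) = {Reset, Sync, Send, Done, Wait}
Sat(~ready) = {Reset, Send, Done, Wait}
Sat(busy & ~ready) = {Send, Done}
AF (busy & ~ready): least fixpoint, start Z0 = {Send, Done}, add states with every successor in Z. Already a fixed point.
Sat(AF (busy & ~ready)) = {Send, Done}
EF (AF (busy & ~ready)): least fixpoint, start Z0 = {Send, Done}, add states with some successor in Z. Already a fixed point.
Sat(EF (AF (busy & ~ready))) = {Send, Done}
A[(busy | start) U EF (AF (busy & ~ready))]: least fixpoint, start Z0 = Sat(EF (AF (busy & ~ready))) = {Send, Done}, add states in Sat(busy | start) with every successor in Z. Already a fixed point.
Sat(A[(busy | start) U EF (AF (busy & ~ready))]) = {Send, Done}

{Send, Done}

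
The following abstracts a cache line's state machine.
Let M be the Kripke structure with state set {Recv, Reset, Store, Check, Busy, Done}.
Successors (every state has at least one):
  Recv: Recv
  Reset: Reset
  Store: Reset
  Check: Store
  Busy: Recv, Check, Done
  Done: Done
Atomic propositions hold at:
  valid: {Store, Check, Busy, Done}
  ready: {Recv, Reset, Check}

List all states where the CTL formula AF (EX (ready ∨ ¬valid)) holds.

Sat(¬valid) = {Recv, Reset}
Sat(ready ∨ ¬valid) = {Recv, Reset, Check}
Sat(EX (ready ∨ ¬valid)) = {s : some successor in {Recv, Reset, Check}} = {Recv, Reset, Store, Busy}
AF (EX (ready ∨ ¬valid)): least fixpoint, start Z0 = {Recv, Reset, Store, Busy}, add states with every successor in Z. Z1 = {Recv, Reset, Store, Check, Busy}; fixed.
Sat(AF (EX (ready ∨ ¬valid))) = {Recv, Reset, Store, Check, Busy}

{Recv, Reset, Store, Check, Busy}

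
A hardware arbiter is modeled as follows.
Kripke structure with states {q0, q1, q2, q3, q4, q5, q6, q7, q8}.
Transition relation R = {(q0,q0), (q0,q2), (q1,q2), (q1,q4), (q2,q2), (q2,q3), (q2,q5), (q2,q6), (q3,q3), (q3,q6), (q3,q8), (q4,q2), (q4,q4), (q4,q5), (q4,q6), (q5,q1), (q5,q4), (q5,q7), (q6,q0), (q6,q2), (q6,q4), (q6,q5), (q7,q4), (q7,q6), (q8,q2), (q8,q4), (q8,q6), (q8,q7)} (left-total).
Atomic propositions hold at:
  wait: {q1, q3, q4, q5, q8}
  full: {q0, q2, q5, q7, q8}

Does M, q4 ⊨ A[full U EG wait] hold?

EG wait: greatest fixpoint, start Z0 = {q1, q3, q4, q5, q8}, keep only states in Sat with some successor in Z. Already a fixed point.
Sat(EG wait) = {q1, q3, q4, q5, q8}
A[full U EG wait]: least fixpoint, start Z0 = Sat(EG wait) = {q1, q3, q4, q5, q8}, add states in Sat(full) with every successor in Z. Already a fixed point.
Sat(A[full U EG wait]) = {q1, q3, q4, q5, q8}
q4 ∈ Sat(A[full U EG wait]) = {q1, q3, q4, q5, q8}, so the formula holds at q4.

Yes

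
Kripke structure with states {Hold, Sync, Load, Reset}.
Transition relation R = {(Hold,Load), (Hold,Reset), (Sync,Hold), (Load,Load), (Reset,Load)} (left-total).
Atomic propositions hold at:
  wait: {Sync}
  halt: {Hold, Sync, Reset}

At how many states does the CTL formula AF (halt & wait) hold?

1

Sat(halt & wait) = {Sync}
AF (halt & wait): least fixpoint, start Z0 = {Sync}, add states with every successor in Z. Already a fixed point.
Sat(AF (halt & wait)) = {Sync}
|Sat(AF (halt & wait))| = |{Sync}| = 1.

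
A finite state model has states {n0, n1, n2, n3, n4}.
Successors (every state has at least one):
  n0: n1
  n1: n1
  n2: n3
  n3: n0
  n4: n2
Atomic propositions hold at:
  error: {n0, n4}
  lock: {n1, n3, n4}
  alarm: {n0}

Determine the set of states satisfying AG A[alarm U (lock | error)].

Sat(lock | error) = {n0, n1, n3, n4}
A[alarm U (lock | error)]: least fixpoint, start Z0 = Sat((lock | error)) = {n0, n1, n3, n4}, add states in Sat(alarm) with every successor in Z. Already a fixed point.
Sat(A[alarm U (lock | error)]) = {n0, n1, n3, n4}
AG A[alarm U (lock | error)]: greatest fixpoint, start Z0 = {n0, n1, n3, n4}, keep only states in Sat with every successor in Z. Z1 = {n0, n1, n3}; fixed.
Sat(AG A[alarm U (lock | error)]) = {n0, n1, n3}

{n0, n1, n3}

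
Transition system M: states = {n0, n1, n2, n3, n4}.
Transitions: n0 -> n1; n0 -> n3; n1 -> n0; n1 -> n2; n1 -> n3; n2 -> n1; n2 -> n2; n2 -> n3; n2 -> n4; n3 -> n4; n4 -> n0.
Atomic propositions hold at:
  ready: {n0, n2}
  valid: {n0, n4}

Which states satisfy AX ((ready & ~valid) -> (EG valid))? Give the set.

{n0, n3, n4}

Sat(~valid) = {n1, n2, n3}
Sat(ready & ~valid) = {n2}
EG valid: greatest fixpoint, start Z0 = {n0, n4}, keep only states in Sat with some successor in Z. Z1 = {n4}; Z2 = ∅; fixed.
Sat(EG valid) = ∅
Sat((ready & ~valid) -> (EG valid)) = {n0, n1, n3, n4}
Sat(AX ((ready & ~valid) -> (EG valid))) = {s : every successor in {n0, n1, n3, n4}} = {n0, n3, n4}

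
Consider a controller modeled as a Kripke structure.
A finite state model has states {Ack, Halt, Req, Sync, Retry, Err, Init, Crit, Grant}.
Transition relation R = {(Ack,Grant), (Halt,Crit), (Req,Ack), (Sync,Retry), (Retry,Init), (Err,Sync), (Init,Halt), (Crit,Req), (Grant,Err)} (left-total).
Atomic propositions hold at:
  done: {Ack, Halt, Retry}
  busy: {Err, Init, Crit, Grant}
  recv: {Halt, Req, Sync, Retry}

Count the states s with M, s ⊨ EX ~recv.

Sat(~recv) = {Ack, Err, Init, Crit, Grant}
Sat(EX ~recv) = {s : some successor in {Ack, Err, Init, Crit, Grant}} = {Ack, Halt, Req, Retry, Grant}
|Sat(EX ~recv)| = |{Ack, Halt, Req, Retry, Grant}| = 5.

5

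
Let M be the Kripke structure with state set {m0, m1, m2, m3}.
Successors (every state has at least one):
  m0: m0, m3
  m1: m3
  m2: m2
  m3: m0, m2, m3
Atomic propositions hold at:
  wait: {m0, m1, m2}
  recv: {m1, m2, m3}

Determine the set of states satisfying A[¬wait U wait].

Sat(¬wait) = {m3}
A[¬wait U wait]: least fixpoint, start Z0 = Sat(wait) = {m0, m1, m2}, add states in Sat(¬wait) with every successor in Z. Already a fixed point.
Sat(A[¬wait U wait]) = {m0, m1, m2}

{m0, m1, m2}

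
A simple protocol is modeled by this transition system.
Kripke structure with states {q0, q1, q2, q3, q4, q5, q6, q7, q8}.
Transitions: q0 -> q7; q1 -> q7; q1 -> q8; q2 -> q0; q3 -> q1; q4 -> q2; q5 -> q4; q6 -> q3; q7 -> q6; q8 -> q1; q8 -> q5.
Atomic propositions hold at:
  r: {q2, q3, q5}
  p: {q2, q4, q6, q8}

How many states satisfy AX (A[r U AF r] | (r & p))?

AF r: least fixpoint, start Z0 = {q2, q3, q5}, add states with every successor in Z. Z1 = {q2, q3, q4, q5, q6}; Z2 = {q2, q3, q4, q5, q6, q7}; Z3 = {q0, q2, q3, q4, q5, q6, q7}; fixed.
Sat(AF r) = {q0, q2, q3, q4, q5, q6, q7}
A[r U AF r]: least fixpoint, start Z0 = Sat(AF r) = {q0, q2, q3, q4, q5, q6, q7}, add states in Sat(r) with every successor in Z. Already a fixed point.
Sat(A[r U AF r]) = {q0, q2, q3, q4, q5, q6, q7}
Sat(r & p) = {q2}
Sat(A[r U AF r] | (r & p)) = {q0, q2, q3, q4, q5, q6, q7}
Sat(AX (A[r U AF r] | (r & p))) = {s : every successor in {q0, q2, q3, q4, q5, q6, q7}} = {q0, q2, q4, q5, q6, q7}
|Sat(AX (A[r U AF r] | (r & p)))| = |{q0, q2, q4, q5, q6, q7}| = 6.

6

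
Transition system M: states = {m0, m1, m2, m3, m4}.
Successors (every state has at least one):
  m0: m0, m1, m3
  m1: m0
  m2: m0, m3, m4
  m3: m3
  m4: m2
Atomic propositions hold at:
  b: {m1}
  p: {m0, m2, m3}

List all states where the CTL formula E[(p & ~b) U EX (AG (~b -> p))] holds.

{m0, m1, m2, m3}

Sat(~b) = {m0, m2, m3, m4}
Sat(p & ~b) = {m0, m2, m3}
Sat(~b -> p) = {m0, m1, m2, m3}
AG (~b -> p): greatest fixpoint, start Z0 = {m0, m1, m2, m3}, keep only states in Sat with every successor in Z. Z1 = {m0, m1, m3}; fixed.
Sat(AG (~b -> p)) = {m0, m1, m3}
Sat(EX (AG (~b -> p))) = {s : some successor in {m0, m1, m3}} = {m0, m1, m2, m3}
E[(p & ~b) U EX (AG (~b -> p))]: least fixpoint, start Z0 = Sat(EX (AG (~b -> p))) = {m0, m1, m2, m3}, add states in Sat(p & ~b) with some successor in Z. Already a fixed point.
Sat(E[(p & ~b) U EX (AG (~b -> p))]) = {m0, m1, m2, m3}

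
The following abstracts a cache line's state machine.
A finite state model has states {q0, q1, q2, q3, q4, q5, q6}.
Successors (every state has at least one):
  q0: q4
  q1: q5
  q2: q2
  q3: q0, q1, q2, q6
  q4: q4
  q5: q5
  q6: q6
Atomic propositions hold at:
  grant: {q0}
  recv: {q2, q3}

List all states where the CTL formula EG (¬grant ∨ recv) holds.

Sat(¬grant) = {q1, q2, q3, q4, q5, q6}
Sat(¬grant ∨ recv) = {q1, q2, q3, q4, q5, q6}
EG (¬grant ∨ recv): greatest fixpoint, start Z0 = {q1, q2, q3, q4, q5, q6}, keep only states in Sat with some successor in Z. Already a fixed point.
Sat(EG (¬grant ∨ recv)) = {q1, q2, q3, q4, q5, q6}

{q1, q2, q3, q4, q5, q6}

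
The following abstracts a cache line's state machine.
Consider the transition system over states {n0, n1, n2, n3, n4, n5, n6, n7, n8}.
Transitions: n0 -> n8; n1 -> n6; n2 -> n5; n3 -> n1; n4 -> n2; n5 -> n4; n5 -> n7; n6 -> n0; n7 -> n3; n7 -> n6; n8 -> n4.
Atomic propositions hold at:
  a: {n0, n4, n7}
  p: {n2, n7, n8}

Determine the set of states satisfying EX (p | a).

Sat(p | a) = {n0, n2, n4, n7, n8}
Sat(EX (p | a)) = {s : some successor in {n0, n2, n4, n7, n8}} = {n0, n4, n5, n6, n8}

{n0, n4, n5, n6, n8}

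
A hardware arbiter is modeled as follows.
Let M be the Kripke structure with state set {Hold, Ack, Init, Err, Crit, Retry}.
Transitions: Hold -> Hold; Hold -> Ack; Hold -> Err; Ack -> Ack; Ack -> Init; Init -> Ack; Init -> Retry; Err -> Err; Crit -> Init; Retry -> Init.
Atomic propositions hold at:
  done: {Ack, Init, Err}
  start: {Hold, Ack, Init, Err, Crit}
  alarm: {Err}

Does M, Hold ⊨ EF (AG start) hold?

AG start: greatest fixpoint, start Z0 = {Hold, Ack, Init, Err, Crit}, keep only states in Sat with every successor in Z. Z1 = {Hold, Ack, Err, Crit}; Z2 = {Hold, Err}; Z3 = {Err}; fixed.
Sat(AG start) = {Err}
EF (AG start): least fixpoint, start Z0 = {Err}, add states with some successor in Z. Z1 = {Hold, Err}; fixed.
Sat(EF (AG start)) = {Hold, Err}
Hold ∈ Sat(EF (AG start)) = {Hold, Err}, so the formula holds at Hold.

Yes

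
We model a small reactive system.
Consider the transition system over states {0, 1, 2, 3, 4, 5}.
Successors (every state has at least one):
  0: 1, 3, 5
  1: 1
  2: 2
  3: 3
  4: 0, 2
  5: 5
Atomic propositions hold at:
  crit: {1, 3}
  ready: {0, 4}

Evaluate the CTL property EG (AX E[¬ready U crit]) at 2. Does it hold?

No

Sat(¬ready) = {1, 2, 3, 5}
E[¬ready U crit]: least fixpoint, start Z0 = Sat(crit) = {1, 3}, add states in Sat(¬ready) with some successor in Z. Already a fixed point.
Sat(E[¬ready U crit]) = {1, 3}
Sat(AX E[¬ready U crit]) = {s : every successor in {1, 3}} = {1, 3}
EG (AX E[¬ready U crit]): greatest fixpoint, start Z0 = {1, 3}, keep only states in Sat with some successor in Z. Already a fixed point.
Sat(EG (AX E[¬ready U crit])) = {1, 3}
2 ∉ Sat(EG (AX E[¬ready U crit])) = {1, 3}, so the formula does not hold at 2.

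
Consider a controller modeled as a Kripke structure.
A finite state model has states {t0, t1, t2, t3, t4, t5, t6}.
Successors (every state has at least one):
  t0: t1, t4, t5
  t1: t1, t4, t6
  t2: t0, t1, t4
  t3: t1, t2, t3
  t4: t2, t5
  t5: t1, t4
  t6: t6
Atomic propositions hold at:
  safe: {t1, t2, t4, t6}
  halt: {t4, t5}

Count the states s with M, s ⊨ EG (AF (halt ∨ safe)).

6

Sat(halt ∨ safe) = {t1, t2, t4, t5, t6}
AF (halt ∨ safe): least fixpoint, start Z0 = {t1, t2, t4, t5, t6}, add states with every successor in Z. Z1 = {t0, t1, t2, t4, t5, t6}; fixed.
Sat(AF (halt ∨ safe)) = {t0, t1, t2, t4, t5, t6}
EG (AF (halt ∨ safe)): greatest fixpoint, start Z0 = {t0, t1, t2, t4, t5, t6}, keep only states in Sat with some successor in Z. Already a fixed point.
Sat(EG (AF (halt ∨ safe))) = {t0, t1, t2, t4, t5, t6}
|Sat(EG (AF (halt ∨ safe)))| = |{t0, t1, t2, t4, t5, t6}| = 6.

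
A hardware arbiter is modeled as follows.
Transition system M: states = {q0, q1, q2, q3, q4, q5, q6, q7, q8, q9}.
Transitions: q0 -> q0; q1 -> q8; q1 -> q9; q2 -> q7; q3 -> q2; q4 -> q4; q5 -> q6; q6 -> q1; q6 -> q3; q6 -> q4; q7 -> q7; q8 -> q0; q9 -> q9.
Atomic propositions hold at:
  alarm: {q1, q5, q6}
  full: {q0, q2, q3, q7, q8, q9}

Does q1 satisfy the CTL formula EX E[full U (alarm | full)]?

Yes

Sat(alarm | full) = {q0, q1, q2, q3, q5, q6, q7, q8, q9}
E[full U (alarm | full)]: least fixpoint, start Z0 = Sat((alarm | full)) = {q0, q1, q2, q3, q5, q6, q7, q8, q9}, add states in Sat(full) with some successor in Z. Already a fixed point.
Sat(E[full U (alarm | full)]) = {q0, q1, q2, q3, q5, q6, q7, q8, q9}
Sat(EX E[full U (alarm | full)]) = {s : some successor in {q0, q1, q2, q3, q5, q6, q7, q8, q9}} = {q0, q1, q2, q3, q5, q6, q7, q8, q9}
q1 ∈ Sat(EX E[full U (alarm | full)]) = {q0, q1, q2, q3, q5, q6, q7, q8, q9}, so the formula holds at q1.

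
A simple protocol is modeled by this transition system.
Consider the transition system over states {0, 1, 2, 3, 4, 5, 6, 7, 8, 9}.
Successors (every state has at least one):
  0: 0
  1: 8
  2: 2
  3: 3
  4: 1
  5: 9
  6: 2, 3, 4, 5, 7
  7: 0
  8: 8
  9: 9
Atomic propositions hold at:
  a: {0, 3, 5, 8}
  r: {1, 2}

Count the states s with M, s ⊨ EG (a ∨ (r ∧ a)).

3

Sat(r ∧ a) = ∅
Sat(a ∨ (r ∧ a)) = {0, 3, 5, 8}
EG (a ∨ (r ∧ a)): greatest fixpoint, start Z0 = {0, 3, 5, 8}, keep only states in Sat with some successor in Z. Z1 = {0, 3, 8}; fixed.
Sat(EG (a ∨ (r ∧ a))) = {0, 3, 8}
|Sat(EG (a ∨ (r ∧ a)))| = |{0, 3, 8}| = 3.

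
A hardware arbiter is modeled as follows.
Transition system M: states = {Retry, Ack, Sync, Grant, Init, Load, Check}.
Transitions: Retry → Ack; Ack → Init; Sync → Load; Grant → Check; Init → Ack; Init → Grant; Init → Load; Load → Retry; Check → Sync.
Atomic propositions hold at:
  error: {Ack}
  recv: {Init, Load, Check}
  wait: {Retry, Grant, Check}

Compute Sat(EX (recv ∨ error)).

{Retry, Ack, Sync, Grant, Init}

Sat(recv ∨ error) = {Ack, Init, Load, Check}
Sat(EX (recv ∨ error)) = {s : some successor in {Ack, Init, Load, Check}} = {Retry, Ack, Sync, Grant, Init}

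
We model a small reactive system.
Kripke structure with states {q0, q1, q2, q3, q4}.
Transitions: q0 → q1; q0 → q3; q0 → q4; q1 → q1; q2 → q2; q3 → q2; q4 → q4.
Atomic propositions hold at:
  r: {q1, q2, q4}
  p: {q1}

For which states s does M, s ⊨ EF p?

{q0, q1}

EF p: least fixpoint, start Z0 = {q1}, add states with some successor in Z. Z1 = {q0, q1}; fixed.
Sat(EF p) = {q0, q1}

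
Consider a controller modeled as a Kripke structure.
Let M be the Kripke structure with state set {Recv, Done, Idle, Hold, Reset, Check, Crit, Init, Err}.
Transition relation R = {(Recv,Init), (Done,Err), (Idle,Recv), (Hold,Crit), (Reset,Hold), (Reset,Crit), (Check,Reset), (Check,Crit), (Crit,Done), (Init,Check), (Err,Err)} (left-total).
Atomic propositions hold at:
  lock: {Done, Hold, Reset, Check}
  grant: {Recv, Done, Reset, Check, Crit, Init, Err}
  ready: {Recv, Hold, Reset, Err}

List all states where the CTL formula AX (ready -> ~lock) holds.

{Recv, Done, Idle, Hold, Crit, Init, Err}

Sat(~lock) = {Recv, Idle, Crit, Init, Err}
Sat(ready -> ~lock) = {Recv, Done, Idle, Check, Crit, Init, Err}
Sat(AX (ready -> ~lock)) = {s : every successor in {Recv, Done, Idle, Check, Crit, Init, Err}} = {Recv, Done, Idle, Hold, Crit, Init, Err}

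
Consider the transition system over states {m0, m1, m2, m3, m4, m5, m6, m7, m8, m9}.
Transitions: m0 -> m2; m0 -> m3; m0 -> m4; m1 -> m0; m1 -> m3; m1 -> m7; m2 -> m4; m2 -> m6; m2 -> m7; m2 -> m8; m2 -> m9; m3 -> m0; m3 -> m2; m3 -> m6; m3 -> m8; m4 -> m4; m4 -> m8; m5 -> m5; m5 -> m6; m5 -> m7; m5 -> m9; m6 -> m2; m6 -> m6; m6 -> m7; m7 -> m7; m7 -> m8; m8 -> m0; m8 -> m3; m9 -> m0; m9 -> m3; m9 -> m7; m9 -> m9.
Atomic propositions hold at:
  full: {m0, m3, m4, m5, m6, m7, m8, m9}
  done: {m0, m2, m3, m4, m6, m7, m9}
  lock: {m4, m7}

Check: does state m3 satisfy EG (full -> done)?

Yes

Sat(full -> done) = {m0, m1, m2, m3, m4, m6, m7, m9}
EG (full -> done): greatest fixpoint, start Z0 = {m0, m1, m2, m3, m4, m6, m7, m9}, keep only states in Sat with some successor in Z. Already a fixed point.
Sat(EG (full -> done)) = {m0, m1, m2, m3, m4, m6, m7, m9}
m3 ∈ Sat(EG (full -> done)) = {m0, m1, m2, m3, m4, m6, m7, m9}, so the formula holds at m3.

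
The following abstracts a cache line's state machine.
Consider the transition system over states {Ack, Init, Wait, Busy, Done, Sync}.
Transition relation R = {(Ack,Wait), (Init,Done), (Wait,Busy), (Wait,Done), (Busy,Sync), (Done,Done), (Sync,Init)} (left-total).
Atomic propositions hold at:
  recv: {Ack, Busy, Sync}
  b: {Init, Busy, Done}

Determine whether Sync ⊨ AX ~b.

Sat(~b) = {Ack, Wait, Sync}
Sat(AX ~b) = {s : every successor in {Ack, Wait, Sync}} = {Ack, Busy}
Sync ∉ Sat(AX ~b) = {Ack, Busy}, so the formula does not hold at Sync.

No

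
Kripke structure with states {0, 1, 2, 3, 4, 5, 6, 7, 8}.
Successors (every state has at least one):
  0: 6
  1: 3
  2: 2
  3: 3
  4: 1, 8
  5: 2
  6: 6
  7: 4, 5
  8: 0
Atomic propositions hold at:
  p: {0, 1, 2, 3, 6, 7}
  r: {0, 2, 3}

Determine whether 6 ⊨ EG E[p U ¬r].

Sat(¬r) = {1, 4, 5, 6, 7, 8}
E[p U ¬r]: least fixpoint, start Z0 = Sat(¬r) = {1, 4, 5, 6, 7, 8}, add states in Sat(p) with some successor in Z. Z1 = {0, 1, 4, 5, 6, 7, 8}; fixed.
Sat(E[p U ¬r]) = {0, 1, 4, 5, 6, 7, 8}
EG E[p U ¬r]: greatest fixpoint, start Z0 = {0, 1, 4, 5, 6, 7, 8}, keep only states in Sat with some successor in Z. Z1 = {0, 4, 6, 7, 8}; fixed.
Sat(EG E[p U ¬r]) = {0, 4, 6, 7, 8}
6 ∈ Sat(EG E[p U ¬r]) = {0, 4, 6, 7, 8}, so the formula holds at 6.

Yes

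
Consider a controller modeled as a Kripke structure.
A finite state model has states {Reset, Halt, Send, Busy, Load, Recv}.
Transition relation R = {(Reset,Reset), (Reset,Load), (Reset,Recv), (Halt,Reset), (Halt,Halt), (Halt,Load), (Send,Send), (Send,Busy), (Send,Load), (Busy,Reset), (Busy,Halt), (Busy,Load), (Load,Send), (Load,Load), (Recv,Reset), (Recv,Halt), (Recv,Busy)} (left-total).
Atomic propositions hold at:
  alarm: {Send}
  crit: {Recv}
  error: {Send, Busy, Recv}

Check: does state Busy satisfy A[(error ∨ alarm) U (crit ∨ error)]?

Sat(error ∨ alarm) = {Send, Busy, Recv}
Sat(crit ∨ error) = {Send, Busy, Recv}
A[(error ∨ alarm) U (crit ∨ error)]: least fixpoint, start Z0 = Sat((crit ∨ error)) = {Send, Busy, Recv}, add states in Sat(error ∨ alarm) with every successor in Z. Already a fixed point.
Sat(A[(error ∨ alarm) U (crit ∨ error)]) = {Send, Busy, Recv}
Busy ∈ Sat(A[(error ∨ alarm) U (crit ∨ error)]) = {Send, Busy, Recv}, so the formula holds at Busy.

Yes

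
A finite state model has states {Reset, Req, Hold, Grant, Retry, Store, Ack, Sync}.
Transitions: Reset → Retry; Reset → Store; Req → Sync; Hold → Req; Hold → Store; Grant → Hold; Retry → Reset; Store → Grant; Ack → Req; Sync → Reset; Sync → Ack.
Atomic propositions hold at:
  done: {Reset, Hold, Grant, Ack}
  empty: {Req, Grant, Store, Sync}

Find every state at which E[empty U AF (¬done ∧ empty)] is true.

{Req, Hold, Grant, Store, Ack, Sync}

Sat(¬done) = {Req, Retry, Store, Sync}
Sat(¬done ∧ empty) = {Req, Store, Sync}
AF (¬done ∧ empty): least fixpoint, start Z0 = {Req, Store, Sync}, add states with every successor in Z. Z1 = {Req, Hold, Store, Ack, Sync}; Z2 = {Req, Hold, Grant, Store, Ack, Sync}; fixed.
Sat(AF (¬done ∧ empty)) = {Req, Hold, Grant, Store, Ack, Sync}
E[empty U AF (¬done ∧ empty)]: least fixpoint, start Z0 = Sat(AF (¬done ∧ empty)) = {Req, Hold, Grant, Store, Ack, Sync}, add states in Sat(empty) with some successor in Z. Already a fixed point.
Sat(E[empty U AF (¬done ∧ empty)]) = {Req, Hold, Grant, Store, Ack, Sync}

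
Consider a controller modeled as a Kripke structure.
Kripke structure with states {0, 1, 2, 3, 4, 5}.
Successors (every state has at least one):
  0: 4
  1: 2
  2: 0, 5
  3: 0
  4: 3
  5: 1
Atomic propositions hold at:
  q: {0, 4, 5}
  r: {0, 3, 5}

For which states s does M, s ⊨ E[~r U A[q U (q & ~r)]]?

{0, 1, 2, 4}

Sat(~r) = {1, 2, 4}
Sat(q & ~r) = {4}
A[q U (q & ~r)]: least fixpoint, start Z0 = Sat((q & ~r)) = {4}, add states in Sat(q) with every successor in Z. Z1 = {0, 4}; fixed.
Sat(A[q U (q & ~r)]) = {0, 4}
E[~r U A[q U (q & ~r)]]: least fixpoint, start Z0 = Sat(A[q U (q & ~r)]) = {0, 4}, add states in Sat(~r) with some successor in Z. Z1 = {0, 2, 4}; Z2 = {0, 1, 2, 4}; fixed.
Sat(E[~r U A[q U (q & ~r)]]) = {0, 1, 2, 4}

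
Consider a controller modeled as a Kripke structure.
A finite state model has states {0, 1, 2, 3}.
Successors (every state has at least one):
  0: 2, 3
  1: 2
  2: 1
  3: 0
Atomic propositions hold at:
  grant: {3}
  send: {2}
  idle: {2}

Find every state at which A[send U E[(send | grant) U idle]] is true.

{2}

Sat(send | grant) = {2, 3}
E[(send | grant) U idle]: least fixpoint, start Z0 = Sat(idle) = {2}, add states in Sat(send | grant) with some successor in Z. Already a fixed point.
Sat(E[(send | grant) U idle]) = {2}
A[send U E[(send | grant) U idle]]: least fixpoint, start Z0 = Sat(E[(send | grant) U idle]) = {2}, add states in Sat(send) with every successor in Z. Already a fixed point.
Sat(A[send U E[(send | grant) U idle]]) = {2}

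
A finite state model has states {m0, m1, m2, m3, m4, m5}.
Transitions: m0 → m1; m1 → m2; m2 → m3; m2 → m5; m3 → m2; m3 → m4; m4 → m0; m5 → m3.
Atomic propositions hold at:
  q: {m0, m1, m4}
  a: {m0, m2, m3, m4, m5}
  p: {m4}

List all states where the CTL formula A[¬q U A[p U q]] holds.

{m0, m1, m4}

Sat(¬q) = {m2, m3, m5}
A[p U q]: least fixpoint, start Z0 = Sat(q) = {m0, m1, m4}, add states in Sat(p) with every successor in Z. Already a fixed point.
Sat(A[p U q]) = {m0, m1, m4}
A[¬q U A[p U q]]: least fixpoint, start Z0 = Sat(A[p U q]) = {m0, m1, m4}, add states in Sat(¬q) with every successor in Z. Already a fixed point.
Sat(A[¬q U A[p U q]]) = {m0, m1, m4}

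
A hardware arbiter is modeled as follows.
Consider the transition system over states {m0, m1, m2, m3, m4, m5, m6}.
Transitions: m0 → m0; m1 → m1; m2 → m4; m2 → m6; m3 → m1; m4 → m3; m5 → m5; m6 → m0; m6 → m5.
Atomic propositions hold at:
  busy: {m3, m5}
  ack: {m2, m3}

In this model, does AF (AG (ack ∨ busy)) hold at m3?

Sat(ack ∨ busy) = {m2, m3, m5}
AG (ack ∨ busy): greatest fixpoint, start Z0 = {m2, m3, m5}, keep only states in Sat with every successor in Z. Z1 = {m5}; fixed.
Sat(AG (ack ∨ busy)) = {m5}
AF (AG (ack ∨ busy)): least fixpoint, start Z0 = {m5}, add states with every successor in Z. Already a fixed point.
Sat(AF (AG (ack ∨ busy))) = {m5}
m3 ∉ Sat(AF (AG (ack ∨ busy))) = {m5}, so the formula does not hold at m3.

No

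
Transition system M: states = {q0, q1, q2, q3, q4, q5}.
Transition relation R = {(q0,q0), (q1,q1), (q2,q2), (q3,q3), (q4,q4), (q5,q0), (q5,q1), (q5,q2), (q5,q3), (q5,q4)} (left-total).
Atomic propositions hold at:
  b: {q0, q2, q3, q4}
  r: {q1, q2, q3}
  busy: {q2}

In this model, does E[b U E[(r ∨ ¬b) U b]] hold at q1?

Sat(¬b) = {q1, q5}
Sat(r ∨ ¬b) = {q1, q2, q3, q5}
E[(r ∨ ¬b) U b]: least fixpoint, start Z0 = Sat(b) = {q0, q2, q3, q4}, add states in Sat(r ∨ ¬b) with some successor in Z. Z1 = {q0, q2, q3, q4, q5}; fixed.
Sat(E[(r ∨ ¬b) U b]) = {q0, q2, q3, q4, q5}
E[b U E[(r ∨ ¬b) U b]]: least fixpoint, start Z0 = Sat(E[(r ∨ ¬b) U b]) = {q0, q2, q3, q4, q5}, add states in Sat(b) with some successor in Z. Already a fixed point.
Sat(E[b U E[(r ∨ ¬b) U b]]) = {q0, q2, q3, q4, q5}
q1 ∉ Sat(E[b U E[(r ∨ ¬b) U b]]) = {q0, q2, q3, q4, q5}, so the formula does not hold at q1.

No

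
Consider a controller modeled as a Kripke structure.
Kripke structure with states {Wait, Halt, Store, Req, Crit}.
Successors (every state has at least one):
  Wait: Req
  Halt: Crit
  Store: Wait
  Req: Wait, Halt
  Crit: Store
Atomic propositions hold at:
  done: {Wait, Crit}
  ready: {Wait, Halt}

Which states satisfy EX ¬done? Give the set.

Sat(¬done) = {Halt, Store, Req}
Sat(EX ¬done) = {s : some successor in {Halt, Store, Req}} = {Wait, Req, Crit}

{Wait, Req, Crit}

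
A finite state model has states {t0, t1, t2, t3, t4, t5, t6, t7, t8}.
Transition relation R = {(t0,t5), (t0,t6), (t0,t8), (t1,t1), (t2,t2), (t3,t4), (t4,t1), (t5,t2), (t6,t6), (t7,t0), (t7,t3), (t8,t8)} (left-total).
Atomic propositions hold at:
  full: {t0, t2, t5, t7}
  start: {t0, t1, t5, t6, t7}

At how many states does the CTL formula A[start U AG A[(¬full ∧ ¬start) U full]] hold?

2

Sat(¬full) = {t1, t3, t4, t6, t8}
Sat(¬start) = {t2, t3, t4, t8}
Sat(¬full ∧ ¬start) = {t3, t4, t8}
A[(¬full ∧ ¬start) U full]: least fixpoint, start Z0 = Sat(full) = {t0, t2, t5, t7}, add states in Sat(¬full ∧ ¬start) with every successor in Z. Already a fixed point.
Sat(A[(¬full ∧ ¬start) U full]) = {t0, t2, t5, t7}
AG A[(¬full ∧ ¬start) U full]: greatest fixpoint, start Z0 = {t0, t2, t5, t7}, keep only states in Sat with every successor in Z. Z1 = {t2, t5}; fixed.
Sat(AG A[(¬full ∧ ¬start) U full]) = {t2, t5}
A[start U AG A[(¬full ∧ ¬start) U full]]: least fixpoint, start Z0 = Sat(AG A[(¬full ∧ ¬start) U full]) = {t2, t5}, add states in Sat(start) with every successor in Z. Already a fixed point.
Sat(A[start U AG A[(¬full ∧ ¬start) U full]]) = {t2, t5}
|Sat(A[start U AG A[(¬full ∧ ¬start) U full]])| = |{t2, t5}| = 2.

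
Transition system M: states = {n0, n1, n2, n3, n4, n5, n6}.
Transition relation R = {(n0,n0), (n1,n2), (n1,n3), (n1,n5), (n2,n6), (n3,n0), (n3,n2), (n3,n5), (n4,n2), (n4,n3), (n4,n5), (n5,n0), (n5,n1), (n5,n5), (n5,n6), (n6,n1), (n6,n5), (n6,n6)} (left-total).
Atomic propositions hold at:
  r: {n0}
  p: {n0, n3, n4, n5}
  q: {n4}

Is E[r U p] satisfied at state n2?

No

E[r U p]: least fixpoint, start Z0 = Sat(p) = {n0, n3, n4, n5}, add states in Sat(r) with some successor in Z. Already a fixed point.
Sat(E[r U p]) = {n0, n3, n4, n5}
n2 ∉ Sat(E[r U p]) = {n0, n3, n4, n5}, so the formula does not hold at n2.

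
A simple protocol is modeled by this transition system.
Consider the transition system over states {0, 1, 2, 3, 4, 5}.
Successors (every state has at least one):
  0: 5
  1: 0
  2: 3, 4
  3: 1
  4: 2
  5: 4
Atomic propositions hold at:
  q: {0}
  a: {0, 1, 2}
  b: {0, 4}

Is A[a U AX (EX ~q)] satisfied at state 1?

Sat(~q) = {1, 2, 3, 4, 5}
Sat(EX ~q) = {s : some successor in {1, 2, 3, 4, 5}} = {0, 2, 3, 4, 5}
Sat(AX (EX ~q)) = {s : every successor in {0, 2, 3, 4, 5}} = {0, 1, 2, 4, 5}
A[a U AX (EX ~q)]: least fixpoint, start Z0 = Sat(AX (EX ~q)) = {0, 1, 2, 4, 5}, add states in Sat(a) with every successor in Z. Already a fixed point.
Sat(A[a U AX (EX ~q)]) = {0, 1, 2, 4, 5}
1 ∈ Sat(A[a U AX (EX ~q)]) = {0, 1, 2, 4, 5}, so the formula holds at 1.

Yes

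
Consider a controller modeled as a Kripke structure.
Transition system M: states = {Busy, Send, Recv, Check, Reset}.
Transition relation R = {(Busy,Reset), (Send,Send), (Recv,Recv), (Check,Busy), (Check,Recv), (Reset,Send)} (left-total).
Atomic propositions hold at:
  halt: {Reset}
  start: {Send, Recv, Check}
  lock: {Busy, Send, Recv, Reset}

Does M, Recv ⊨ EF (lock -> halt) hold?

Sat(lock -> halt) = {Check, Reset}
EF (lock -> halt): least fixpoint, start Z0 = {Check, Reset}, add states with some successor in Z. Z1 = {Busy, Check, Reset}; fixed.
Sat(EF (lock -> halt)) = {Busy, Check, Reset}
Recv ∉ Sat(EF (lock -> halt)) = {Busy, Check, Reset}, so the formula does not hold at Recv.

No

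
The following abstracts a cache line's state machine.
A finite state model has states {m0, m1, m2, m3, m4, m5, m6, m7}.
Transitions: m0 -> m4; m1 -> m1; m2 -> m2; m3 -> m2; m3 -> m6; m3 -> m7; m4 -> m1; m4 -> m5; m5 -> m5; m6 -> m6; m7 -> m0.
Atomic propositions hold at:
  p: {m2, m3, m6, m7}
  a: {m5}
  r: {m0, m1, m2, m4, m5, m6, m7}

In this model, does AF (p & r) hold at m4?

Sat(p & r) = {m2, m6, m7}
AF (p & r): least fixpoint, start Z0 = {m2, m6, m7}, add states with every successor in Z. Z1 = {m2, m3, m6, m7}; fixed.
Sat(AF (p & r)) = {m2, m3, m6, m7}
m4 ∉ Sat(AF (p & r)) = {m2, m3, m6, m7}, so the formula does not hold at m4.

No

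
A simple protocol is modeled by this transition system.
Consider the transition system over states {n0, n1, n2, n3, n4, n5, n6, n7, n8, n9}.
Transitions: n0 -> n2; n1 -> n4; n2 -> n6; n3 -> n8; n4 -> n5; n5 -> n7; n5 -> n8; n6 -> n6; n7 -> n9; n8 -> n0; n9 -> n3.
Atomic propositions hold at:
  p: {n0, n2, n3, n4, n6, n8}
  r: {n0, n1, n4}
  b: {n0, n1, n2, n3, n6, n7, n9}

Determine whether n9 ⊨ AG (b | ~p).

Sat(~p) = {n1, n5, n7, n9}
Sat(b | ~p) = {n0, n1, n2, n3, n5, n6, n7, n9}
AG (b | ~p): greatest fixpoint, start Z0 = {n0, n1, n2, n3, n5, n6, n7, n9}, keep only states in Sat with every successor in Z. Z1 = {n0, n2, n6, n7, n9}; Z2 = {n0, n2, n6, n7}; Z3 = {n0, n2, n6}; fixed.
Sat(AG (b | ~p)) = {n0, n2, n6}
n9 ∉ Sat(AG (b | ~p)) = {n0, n2, n6}, so the formula does not hold at n9.

No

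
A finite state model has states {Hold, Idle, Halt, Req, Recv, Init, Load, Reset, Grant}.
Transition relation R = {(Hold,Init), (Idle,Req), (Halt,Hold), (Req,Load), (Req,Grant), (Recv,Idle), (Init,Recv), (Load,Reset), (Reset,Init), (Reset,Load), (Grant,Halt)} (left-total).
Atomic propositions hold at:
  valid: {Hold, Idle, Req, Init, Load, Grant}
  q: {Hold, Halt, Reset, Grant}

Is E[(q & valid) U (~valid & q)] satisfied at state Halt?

Sat(q & valid) = {Hold, Grant}
Sat(~valid) = {Halt, Recv, Reset}
Sat(~valid & q) = {Halt, Reset}
E[(q & valid) U (~valid & q)]: least fixpoint, start Z0 = Sat((~valid & q)) = {Halt, Reset}, add states in Sat(q & valid) with some successor in Z. Z1 = {Halt, Reset, Grant}; fixed.
Sat(E[(q & valid) U (~valid & q)]) = {Halt, Reset, Grant}
Halt ∈ Sat(E[(q & valid) U (~valid & q)]) = {Halt, Reset, Grant}, so the formula holds at Halt.

Yes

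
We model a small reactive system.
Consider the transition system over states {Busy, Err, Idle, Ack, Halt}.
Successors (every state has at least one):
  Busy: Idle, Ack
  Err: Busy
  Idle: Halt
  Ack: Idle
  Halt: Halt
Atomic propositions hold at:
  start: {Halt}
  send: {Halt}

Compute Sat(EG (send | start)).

{Halt}

Sat(send | start) = {Halt}
EG (send | start): greatest fixpoint, start Z0 = {Halt}, keep only states in Sat with some successor in Z. Already a fixed point.
Sat(EG (send | start)) = {Halt}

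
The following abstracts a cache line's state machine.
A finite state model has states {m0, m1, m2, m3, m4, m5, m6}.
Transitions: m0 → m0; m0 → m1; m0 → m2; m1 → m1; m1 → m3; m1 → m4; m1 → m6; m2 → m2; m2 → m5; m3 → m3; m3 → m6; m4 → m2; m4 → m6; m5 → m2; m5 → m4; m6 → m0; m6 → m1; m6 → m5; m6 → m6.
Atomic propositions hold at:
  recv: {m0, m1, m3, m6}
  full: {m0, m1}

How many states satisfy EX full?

3

Sat(EX full) = {s : some successor in {m0, m1}} = {m0, m1, m6}
|Sat(EX full)| = |{m0, m1, m6}| = 3.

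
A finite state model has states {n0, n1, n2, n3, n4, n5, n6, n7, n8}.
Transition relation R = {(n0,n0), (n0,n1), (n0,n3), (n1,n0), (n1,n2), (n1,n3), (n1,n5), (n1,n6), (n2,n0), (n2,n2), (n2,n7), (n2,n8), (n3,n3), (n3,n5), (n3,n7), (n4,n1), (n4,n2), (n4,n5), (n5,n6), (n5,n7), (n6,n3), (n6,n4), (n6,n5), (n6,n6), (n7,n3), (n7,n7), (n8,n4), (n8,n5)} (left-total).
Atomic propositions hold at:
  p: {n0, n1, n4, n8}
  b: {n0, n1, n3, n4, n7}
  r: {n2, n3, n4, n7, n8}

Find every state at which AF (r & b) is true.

{n3, n4, n7}

Sat(r & b) = {n3, n4, n7}
AF (r & b): least fixpoint, start Z0 = {n3, n4, n7}, add states with every successor in Z. Already a fixed point.
Sat(AF (r & b)) = {n3, n4, n7}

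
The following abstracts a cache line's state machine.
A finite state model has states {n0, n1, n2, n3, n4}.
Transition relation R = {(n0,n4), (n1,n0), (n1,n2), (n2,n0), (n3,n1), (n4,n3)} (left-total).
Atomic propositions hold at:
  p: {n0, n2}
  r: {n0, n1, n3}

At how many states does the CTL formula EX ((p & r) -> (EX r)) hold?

4

Sat(p & r) = {n0}
Sat(EX r) = {s : some successor in {n0, n1, n3}} = {n1, n2, n3, n4}
Sat((p & r) -> (EX r)) = {n1, n2, n3, n4}
Sat(EX ((p & r) -> (EX r))) = {s : some successor in {n1, n2, n3, n4}} = {n0, n1, n3, n4}
|Sat(EX ((p & r) -> (EX r)))| = |{n0, n1, n3, n4}| = 4.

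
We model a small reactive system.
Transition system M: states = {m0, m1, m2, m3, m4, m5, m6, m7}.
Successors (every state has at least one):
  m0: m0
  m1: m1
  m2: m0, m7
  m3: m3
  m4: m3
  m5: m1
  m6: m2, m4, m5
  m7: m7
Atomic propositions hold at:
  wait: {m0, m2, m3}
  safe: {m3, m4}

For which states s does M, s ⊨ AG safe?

{m3, m4}

AG safe: greatest fixpoint, start Z0 = {m3, m4}, keep only states in Sat with every successor in Z. Already a fixed point.
Sat(AG safe) = {m3, m4}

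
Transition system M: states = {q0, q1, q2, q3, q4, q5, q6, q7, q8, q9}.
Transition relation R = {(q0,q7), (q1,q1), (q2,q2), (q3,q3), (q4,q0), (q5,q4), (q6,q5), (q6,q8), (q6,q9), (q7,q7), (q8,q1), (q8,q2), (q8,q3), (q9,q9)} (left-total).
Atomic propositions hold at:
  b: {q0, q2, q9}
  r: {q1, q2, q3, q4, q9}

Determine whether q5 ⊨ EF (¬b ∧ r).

Yes

Sat(¬b) = {q1, q3, q4, q5, q6, q7, q8}
Sat(¬b ∧ r) = {q1, q3, q4}
EF (¬b ∧ r): least fixpoint, start Z0 = {q1, q3, q4}, add states with some successor in Z. Z1 = {q1, q3, q4, q5, q8}; Z2 = {q1, q3, q4, q5, q6, q8}; fixed.
Sat(EF (¬b ∧ r)) = {q1, q3, q4, q5, q6, q8}
q5 ∈ Sat(EF (¬b ∧ r)) = {q1, q3, q4, q5, q6, q8}, so the formula holds at q5.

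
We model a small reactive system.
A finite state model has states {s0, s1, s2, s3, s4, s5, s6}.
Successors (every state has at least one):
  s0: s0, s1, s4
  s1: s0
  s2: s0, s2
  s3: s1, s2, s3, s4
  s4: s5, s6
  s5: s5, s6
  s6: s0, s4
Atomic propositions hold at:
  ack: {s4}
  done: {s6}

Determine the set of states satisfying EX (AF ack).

AF ack: least fixpoint, start Z0 = {s4}, add states with every successor in Z. Already a fixed point.
Sat(AF ack) = {s4}
Sat(EX (AF ack)) = {s : some successor in {s4}} = {s0, s3, s6}

{s0, s3, s6}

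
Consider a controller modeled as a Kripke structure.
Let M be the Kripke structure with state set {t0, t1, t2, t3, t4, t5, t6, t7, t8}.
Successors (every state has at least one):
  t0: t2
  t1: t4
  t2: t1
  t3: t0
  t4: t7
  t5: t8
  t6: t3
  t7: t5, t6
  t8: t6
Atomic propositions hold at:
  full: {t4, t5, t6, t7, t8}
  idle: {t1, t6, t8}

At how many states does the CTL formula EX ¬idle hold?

6

Sat(¬idle) = {t0, t2, t3, t4, t5, t7}
Sat(EX ¬idle) = {s : some successor in {t0, t2, t3, t4, t5, t7}} = {t0, t1, t3, t4, t6, t7}
|Sat(EX ¬idle)| = |{t0, t1, t3, t4, t6, t7}| = 6.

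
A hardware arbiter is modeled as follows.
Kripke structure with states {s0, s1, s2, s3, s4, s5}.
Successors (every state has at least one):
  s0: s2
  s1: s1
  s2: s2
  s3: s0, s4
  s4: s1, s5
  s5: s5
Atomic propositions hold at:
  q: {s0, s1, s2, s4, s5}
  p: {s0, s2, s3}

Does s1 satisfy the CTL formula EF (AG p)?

No

AG p: greatest fixpoint, start Z0 = {s0, s2, s3}, keep only states in Sat with every successor in Z. Z1 = {s0, s2}; fixed.
Sat(AG p) = {s0, s2}
EF (AG p): least fixpoint, start Z0 = {s0, s2}, add states with some successor in Z. Z1 = {s0, s2, s3}; fixed.
Sat(EF (AG p)) = {s0, s2, s3}
s1 ∉ Sat(EF (AG p)) = {s0, s2, s3}, so the formula does not hold at s1.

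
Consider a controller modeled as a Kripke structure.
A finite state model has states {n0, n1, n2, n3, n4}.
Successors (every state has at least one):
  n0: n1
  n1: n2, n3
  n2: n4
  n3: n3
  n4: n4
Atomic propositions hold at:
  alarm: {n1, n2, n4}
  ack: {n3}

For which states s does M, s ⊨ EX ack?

{n1, n3}

Sat(EX ack) = {s : some successor in {n3}} = {n1, n3}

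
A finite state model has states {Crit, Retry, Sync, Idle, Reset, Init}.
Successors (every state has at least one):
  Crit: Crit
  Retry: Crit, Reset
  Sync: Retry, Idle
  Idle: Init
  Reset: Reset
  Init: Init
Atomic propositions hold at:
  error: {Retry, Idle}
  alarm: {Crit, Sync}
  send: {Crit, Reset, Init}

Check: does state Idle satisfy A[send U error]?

A[send U error]: least fixpoint, start Z0 = Sat(error) = {Retry, Idle}, add states in Sat(send) with every successor in Z. Already a fixed point.
Sat(A[send U error]) = {Retry, Idle}
Idle ∈ Sat(A[send U error]) = {Retry, Idle}, so the formula holds at Idle.

Yes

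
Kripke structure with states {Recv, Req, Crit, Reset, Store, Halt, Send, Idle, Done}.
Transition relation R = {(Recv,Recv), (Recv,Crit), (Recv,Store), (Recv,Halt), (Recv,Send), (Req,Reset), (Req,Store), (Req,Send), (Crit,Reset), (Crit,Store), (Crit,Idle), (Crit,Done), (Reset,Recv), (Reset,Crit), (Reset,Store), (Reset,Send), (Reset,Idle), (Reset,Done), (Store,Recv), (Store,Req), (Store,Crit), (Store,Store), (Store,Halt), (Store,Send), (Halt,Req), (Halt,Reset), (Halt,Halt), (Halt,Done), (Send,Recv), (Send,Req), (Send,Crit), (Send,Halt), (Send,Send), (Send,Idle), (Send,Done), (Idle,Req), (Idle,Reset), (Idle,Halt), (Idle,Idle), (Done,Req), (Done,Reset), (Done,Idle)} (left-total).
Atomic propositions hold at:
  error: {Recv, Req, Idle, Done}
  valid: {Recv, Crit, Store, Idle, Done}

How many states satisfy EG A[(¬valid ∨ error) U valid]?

Sat(¬valid) = {Req, Reset, Halt, Send}
Sat(¬valid ∨ error) = {Recv, Req, Reset, Halt, Send, Idle, Done}
A[(¬valid ∨ error) U valid]: least fixpoint, start Z0 = Sat(valid) = {Recv, Crit, Store, Idle, Done}, add states in Sat(¬valid ∨ error) with every successor in Z. Already a fixed point.
Sat(A[(¬valid ∨ error) U valid]) = {Recv, Crit, Store, Idle, Done}
EG A[(¬valid ∨ error) U valid]: greatest fixpoint, start Z0 = {Recv, Crit, Store, Idle, Done}, keep only states in Sat with some successor in Z. Already a fixed point.
Sat(EG A[(¬valid ∨ error) U valid]) = {Recv, Crit, Store, Idle, Done}
|Sat(EG A[(¬valid ∨ error) U valid])| = |{Recv, Crit, Store, Idle, Done}| = 5.

5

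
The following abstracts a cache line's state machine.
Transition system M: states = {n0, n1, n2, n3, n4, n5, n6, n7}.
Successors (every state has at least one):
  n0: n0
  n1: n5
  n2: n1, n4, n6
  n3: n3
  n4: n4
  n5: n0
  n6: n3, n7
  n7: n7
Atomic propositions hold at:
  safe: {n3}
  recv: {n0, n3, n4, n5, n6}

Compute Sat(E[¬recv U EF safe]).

{n2, n3, n6}

Sat(¬recv) = {n1, n2, n7}
EF safe: least fixpoint, start Z0 = {n3}, add states with some successor in Z. Z1 = {n3, n6}; Z2 = {n2, n3, n6}; fixed.
Sat(EF safe) = {n2, n3, n6}
E[¬recv U EF safe]: least fixpoint, start Z0 = Sat(EF safe) = {n2, n3, n6}, add states in Sat(¬recv) with some successor in Z. Already a fixed point.
Sat(E[¬recv U EF safe]) = {n2, n3, n6}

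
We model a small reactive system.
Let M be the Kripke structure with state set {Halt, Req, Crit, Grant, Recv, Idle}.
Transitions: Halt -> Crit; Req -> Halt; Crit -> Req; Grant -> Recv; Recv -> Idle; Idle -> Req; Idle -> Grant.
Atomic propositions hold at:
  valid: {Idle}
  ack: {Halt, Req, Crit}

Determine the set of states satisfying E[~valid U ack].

{Halt, Req, Crit}

Sat(~valid) = {Halt, Req, Crit, Grant, Recv}
E[~valid U ack]: least fixpoint, start Z0 = Sat(ack) = {Halt, Req, Crit}, add states in Sat(~valid) with some successor in Z. Already a fixed point.
Sat(E[~valid U ack]) = {Halt, Req, Crit}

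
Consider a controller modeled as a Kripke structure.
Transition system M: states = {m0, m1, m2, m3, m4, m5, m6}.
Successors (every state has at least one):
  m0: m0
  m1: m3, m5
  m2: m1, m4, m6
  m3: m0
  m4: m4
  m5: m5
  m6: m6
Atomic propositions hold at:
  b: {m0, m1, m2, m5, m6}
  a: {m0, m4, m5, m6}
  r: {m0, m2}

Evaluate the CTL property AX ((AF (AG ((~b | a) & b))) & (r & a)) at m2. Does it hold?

Sat(~b) = {m3, m4}
Sat(~b | a) = {m0, m3, m4, m5, m6}
Sat((~b | a) & b) = {m0, m5, m6}
AG ((~b | a) & b): greatest fixpoint, start Z0 = {m0, m5, m6}, keep only states in Sat with every successor in Z. Already a fixed point.
Sat(AG ((~b | a) & b)) = {m0, m5, m6}
AF (AG ((~b | a) & b)): least fixpoint, start Z0 = {m0, m5, m6}, add states with every successor in Z. Z1 = {m0, m3, m5, m6}; Z2 = {m0, m1, m3, m5, m6}; fixed.
Sat(AF (AG ((~b | a) & b))) = {m0, m1, m3, m5, m6}
Sat(r & a) = {m0}
Sat((AF (AG ((~b | a) & b))) & (r & a)) = {m0}
Sat(AX ((AF (AG ((~b | a) & b))) & (r & a))) = {s : every successor in {m0}} = {m0, m3}
m2 ∉ Sat(AX ((AF (AG ((~b | a) & b))) & (r & a))) = {m0, m3}, so the formula does not hold at m2.

No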